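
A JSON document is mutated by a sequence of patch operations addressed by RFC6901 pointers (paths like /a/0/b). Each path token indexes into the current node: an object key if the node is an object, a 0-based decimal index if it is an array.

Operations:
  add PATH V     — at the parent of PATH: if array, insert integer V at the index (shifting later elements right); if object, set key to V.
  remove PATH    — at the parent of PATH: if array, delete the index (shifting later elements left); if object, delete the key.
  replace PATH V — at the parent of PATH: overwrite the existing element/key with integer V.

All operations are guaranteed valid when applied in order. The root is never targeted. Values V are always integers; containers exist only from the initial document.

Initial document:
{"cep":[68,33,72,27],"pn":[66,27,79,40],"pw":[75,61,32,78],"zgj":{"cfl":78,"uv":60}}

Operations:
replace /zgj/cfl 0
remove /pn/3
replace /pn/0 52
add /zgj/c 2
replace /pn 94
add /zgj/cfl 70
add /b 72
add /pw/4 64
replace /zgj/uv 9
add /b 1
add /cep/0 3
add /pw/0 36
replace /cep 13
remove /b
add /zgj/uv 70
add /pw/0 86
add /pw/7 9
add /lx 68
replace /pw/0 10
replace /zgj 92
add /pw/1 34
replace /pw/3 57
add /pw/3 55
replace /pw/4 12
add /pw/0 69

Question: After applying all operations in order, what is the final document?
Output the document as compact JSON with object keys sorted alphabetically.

Answer: {"cep":13,"lx":68,"pn":94,"pw":[69,10,34,36,55,12,61,32,78,64,9],"zgj":92}

Derivation:
After op 1 (replace /zgj/cfl 0): {"cep":[68,33,72,27],"pn":[66,27,79,40],"pw":[75,61,32,78],"zgj":{"cfl":0,"uv":60}}
After op 2 (remove /pn/3): {"cep":[68,33,72,27],"pn":[66,27,79],"pw":[75,61,32,78],"zgj":{"cfl":0,"uv":60}}
After op 3 (replace /pn/0 52): {"cep":[68,33,72,27],"pn":[52,27,79],"pw":[75,61,32,78],"zgj":{"cfl":0,"uv":60}}
After op 4 (add /zgj/c 2): {"cep":[68,33,72,27],"pn":[52,27,79],"pw":[75,61,32,78],"zgj":{"c":2,"cfl":0,"uv":60}}
After op 5 (replace /pn 94): {"cep":[68,33,72,27],"pn":94,"pw":[75,61,32,78],"zgj":{"c":2,"cfl":0,"uv":60}}
After op 6 (add /zgj/cfl 70): {"cep":[68,33,72,27],"pn":94,"pw":[75,61,32,78],"zgj":{"c":2,"cfl":70,"uv":60}}
After op 7 (add /b 72): {"b":72,"cep":[68,33,72,27],"pn":94,"pw":[75,61,32,78],"zgj":{"c":2,"cfl":70,"uv":60}}
After op 8 (add /pw/4 64): {"b":72,"cep":[68,33,72,27],"pn":94,"pw":[75,61,32,78,64],"zgj":{"c":2,"cfl":70,"uv":60}}
After op 9 (replace /zgj/uv 9): {"b":72,"cep":[68,33,72,27],"pn":94,"pw":[75,61,32,78,64],"zgj":{"c":2,"cfl":70,"uv":9}}
After op 10 (add /b 1): {"b":1,"cep":[68,33,72,27],"pn":94,"pw":[75,61,32,78,64],"zgj":{"c":2,"cfl":70,"uv":9}}
After op 11 (add /cep/0 3): {"b":1,"cep":[3,68,33,72,27],"pn":94,"pw":[75,61,32,78,64],"zgj":{"c":2,"cfl":70,"uv":9}}
After op 12 (add /pw/0 36): {"b":1,"cep":[3,68,33,72,27],"pn":94,"pw":[36,75,61,32,78,64],"zgj":{"c":2,"cfl":70,"uv":9}}
After op 13 (replace /cep 13): {"b":1,"cep":13,"pn":94,"pw":[36,75,61,32,78,64],"zgj":{"c":2,"cfl":70,"uv":9}}
After op 14 (remove /b): {"cep":13,"pn":94,"pw":[36,75,61,32,78,64],"zgj":{"c":2,"cfl":70,"uv":9}}
After op 15 (add /zgj/uv 70): {"cep":13,"pn":94,"pw":[36,75,61,32,78,64],"zgj":{"c":2,"cfl":70,"uv":70}}
After op 16 (add /pw/0 86): {"cep":13,"pn":94,"pw":[86,36,75,61,32,78,64],"zgj":{"c":2,"cfl":70,"uv":70}}
After op 17 (add /pw/7 9): {"cep":13,"pn":94,"pw":[86,36,75,61,32,78,64,9],"zgj":{"c":2,"cfl":70,"uv":70}}
After op 18 (add /lx 68): {"cep":13,"lx":68,"pn":94,"pw":[86,36,75,61,32,78,64,9],"zgj":{"c":2,"cfl":70,"uv":70}}
After op 19 (replace /pw/0 10): {"cep":13,"lx":68,"pn":94,"pw":[10,36,75,61,32,78,64,9],"zgj":{"c":2,"cfl":70,"uv":70}}
After op 20 (replace /zgj 92): {"cep":13,"lx":68,"pn":94,"pw":[10,36,75,61,32,78,64,9],"zgj":92}
After op 21 (add /pw/1 34): {"cep":13,"lx":68,"pn":94,"pw":[10,34,36,75,61,32,78,64,9],"zgj":92}
After op 22 (replace /pw/3 57): {"cep":13,"lx":68,"pn":94,"pw":[10,34,36,57,61,32,78,64,9],"zgj":92}
After op 23 (add /pw/3 55): {"cep":13,"lx":68,"pn":94,"pw":[10,34,36,55,57,61,32,78,64,9],"zgj":92}
After op 24 (replace /pw/4 12): {"cep":13,"lx":68,"pn":94,"pw":[10,34,36,55,12,61,32,78,64,9],"zgj":92}
After op 25 (add /pw/0 69): {"cep":13,"lx":68,"pn":94,"pw":[69,10,34,36,55,12,61,32,78,64,9],"zgj":92}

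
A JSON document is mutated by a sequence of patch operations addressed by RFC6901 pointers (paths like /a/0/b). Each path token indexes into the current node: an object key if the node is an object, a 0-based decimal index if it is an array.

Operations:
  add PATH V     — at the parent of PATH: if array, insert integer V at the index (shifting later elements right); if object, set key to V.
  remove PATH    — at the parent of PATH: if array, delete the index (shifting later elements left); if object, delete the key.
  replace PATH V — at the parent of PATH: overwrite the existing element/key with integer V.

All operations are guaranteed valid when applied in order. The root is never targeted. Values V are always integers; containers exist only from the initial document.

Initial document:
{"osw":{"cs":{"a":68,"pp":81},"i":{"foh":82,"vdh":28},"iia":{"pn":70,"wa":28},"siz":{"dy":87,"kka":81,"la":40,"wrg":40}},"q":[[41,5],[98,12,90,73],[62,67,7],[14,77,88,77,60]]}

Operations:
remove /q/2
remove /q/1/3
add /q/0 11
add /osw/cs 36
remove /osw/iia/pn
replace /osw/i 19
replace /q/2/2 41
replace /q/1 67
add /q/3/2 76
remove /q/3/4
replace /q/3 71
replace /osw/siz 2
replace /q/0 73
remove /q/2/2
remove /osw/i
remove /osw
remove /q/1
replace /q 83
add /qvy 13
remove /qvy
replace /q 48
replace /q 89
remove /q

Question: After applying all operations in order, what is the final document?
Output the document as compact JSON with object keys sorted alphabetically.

Answer: {}

Derivation:
After op 1 (remove /q/2): {"osw":{"cs":{"a":68,"pp":81},"i":{"foh":82,"vdh":28},"iia":{"pn":70,"wa":28},"siz":{"dy":87,"kka":81,"la":40,"wrg":40}},"q":[[41,5],[98,12,90,73],[14,77,88,77,60]]}
After op 2 (remove /q/1/3): {"osw":{"cs":{"a":68,"pp":81},"i":{"foh":82,"vdh":28},"iia":{"pn":70,"wa":28},"siz":{"dy":87,"kka":81,"la":40,"wrg":40}},"q":[[41,5],[98,12,90],[14,77,88,77,60]]}
After op 3 (add /q/0 11): {"osw":{"cs":{"a":68,"pp":81},"i":{"foh":82,"vdh":28},"iia":{"pn":70,"wa":28},"siz":{"dy":87,"kka":81,"la":40,"wrg":40}},"q":[11,[41,5],[98,12,90],[14,77,88,77,60]]}
After op 4 (add /osw/cs 36): {"osw":{"cs":36,"i":{"foh":82,"vdh":28},"iia":{"pn":70,"wa":28},"siz":{"dy":87,"kka":81,"la":40,"wrg":40}},"q":[11,[41,5],[98,12,90],[14,77,88,77,60]]}
After op 5 (remove /osw/iia/pn): {"osw":{"cs":36,"i":{"foh":82,"vdh":28},"iia":{"wa":28},"siz":{"dy":87,"kka":81,"la":40,"wrg":40}},"q":[11,[41,5],[98,12,90],[14,77,88,77,60]]}
After op 6 (replace /osw/i 19): {"osw":{"cs":36,"i":19,"iia":{"wa":28},"siz":{"dy":87,"kka":81,"la":40,"wrg":40}},"q":[11,[41,5],[98,12,90],[14,77,88,77,60]]}
After op 7 (replace /q/2/2 41): {"osw":{"cs":36,"i":19,"iia":{"wa":28},"siz":{"dy":87,"kka":81,"la":40,"wrg":40}},"q":[11,[41,5],[98,12,41],[14,77,88,77,60]]}
After op 8 (replace /q/1 67): {"osw":{"cs":36,"i":19,"iia":{"wa":28},"siz":{"dy":87,"kka":81,"la":40,"wrg":40}},"q":[11,67,[98,12,41],[14,77,88,77,60]]}
After op 9 (add /q/3/2 76): {"osw":{"cs":36,"i":19,"iia":{"wa":28},"siz":{"dy":87,"kka":81,"la":40,"wrg":40}},"q":[11,67,[98,12,41],[14,77,76,88,77,60]]}
After op 10 (remove /q/3/4): {"osw":{"cs":36,"i":19,"iia":{"wa":28},"siz":{"dy":87,"kka":81,"la":40,"wrg":40}},"q":[11,67,[98,12,41],[14,77,76,88,60]]}
After op 11 (replace /q/3 71): {"osw":{"cs":36,"i":19,"iia":{"wa":28},"siz":{"dy":87,"kka":81,"la":40,"wrg":40}},"q":[11,67,[98,12,41],71]}
After op 12 (replace /osw/siz 2): {"osw":{"cs":36,"i":19,"iia":{"wa":28},"siz":2},"q":[11,67,[98,12,41],71]}
After op 13 (replace /q/0 73): {"osw":{"cs":36,"i":19,"iia":{"wa":28},"siz":2},"q":[73,67,[98,12,41],71]}
After op 14 (remove /q/2/2): {"osw":{"cs":36,"i":19,"iia":{"wa":28},"siz":2},"q":[73,67,[98,12],71]}
After op 15 (remove /osw/i): {"osw":{"cs":36,"iia":{"wa":28},"siz":2},"q":[73,67,[98,12],71]}
After op 16 (remove /osw): {"q":[73,67,[98,12],71]}
After op 17 (remove /q/1): {"q":[73,[98,12],71]}
After op 18 (replace /q 83): {"q":83}
After op 19 (add /qvy 13): {"q":83,"qvy":13}
After op 20 (remove /qvy): {"q":83}
After op 21 (replace /q 48): {"q":48}
After op 22 (replace /q 89): {"q":89}
After op 23 (remove /q): {}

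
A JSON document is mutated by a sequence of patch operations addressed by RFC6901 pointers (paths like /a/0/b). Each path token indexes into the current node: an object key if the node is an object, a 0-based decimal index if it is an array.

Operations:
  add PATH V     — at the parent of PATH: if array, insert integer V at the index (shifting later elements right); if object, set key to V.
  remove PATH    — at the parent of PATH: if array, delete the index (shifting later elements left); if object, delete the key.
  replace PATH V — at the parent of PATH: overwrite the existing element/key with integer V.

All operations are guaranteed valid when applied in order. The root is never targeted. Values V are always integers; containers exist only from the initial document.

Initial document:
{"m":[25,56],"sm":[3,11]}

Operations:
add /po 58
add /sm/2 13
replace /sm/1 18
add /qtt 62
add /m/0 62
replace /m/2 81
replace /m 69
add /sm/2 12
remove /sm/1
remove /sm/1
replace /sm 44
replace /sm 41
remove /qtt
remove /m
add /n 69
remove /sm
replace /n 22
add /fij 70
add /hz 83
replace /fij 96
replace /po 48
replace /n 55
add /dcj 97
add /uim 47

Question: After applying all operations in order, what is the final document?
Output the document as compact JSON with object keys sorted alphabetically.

Answer: {"dcj":97,"fij":96,"hz":83,"n":55,"po":48,"uim":47}

Derivation:
After op 1 (add /po 58): {"m":[25,56],"po":58,"sm":[3,11]}
After op 2 (add /sm/2 13): {"m":[25,56],"po":58,"sm":[3,11,13]}
After op 3 (replace /sm/1 18): {"m":[25,56],"po":58,"sm":[3,18,13]}
After op 4 (add /qtt 62): {"m":[25,56],"po":58,"qtt":62,"sm":[3,18,13]}
After op 5 (add /m/0 62): {"m":[62,25,56],"po":58,"qtt":62,"sm":[3,18,13]}
After op 6 (replace /m/2 81): {"m":[62,25,81],"po":58,"qtt":62,"sm":[3,18,13]}
After op 7 (replace /m 69): {"m":69,"po":58,"qtt":62,"sm":[3,18,13]}
After op 8 (add /sm/2 12): {"m":69,"po":58,"qtt":62,"sm":[3,18,12,13]}
After op 9 (remove /sm/1): {"m":69,"po":58,"qtt":62,"sm":[3,12,13]}
After op 10 (remove /sm/1): {"m":69,"po":58,"qtt":62,"sm":[3,13]}
After op 11 (replace /sm 44): {"m":69,"po":58,"qtt":62,"sm":44}
After op 12 (replace /sm 41): {"m":69,"po":58,"qtt":62,"sm":41}
After op 13 (remove /qtt): {"m":69,"po":58,"sm":41}
After op 14 (remove /m): {"po":58,"sm":41}
After op 15 (add /n 69): {"n":69,"po":58,"sm":41}
After op 16 (remove /sm): {"n":69,"po":58}
After op 17 (replace /n 22): {"n":22,"po":58}
After op 18 (add /fij 70): {"fij":70,"n":22,"po":58}
After op 19 (add /hz 83): {"fij":70,"hz":83,"n":22,"po":58}
After op 20 (replace /fij 96): {"fij":96,"hz":83,"n":22,"po":58}
After op 21 (replace /po 48): {"fij":96,"hz":83,"n":22,"po":48}
After op 22 (replace /n 55): {"fij":96,"hz":83,"n":55,"po":48}
After op 23 (add /dcj 97): {"dcj":97,"fij":96,"hz":83,"n":55,"po":48}
After op 24 (add /uim 47): {"dcj":97,"fij":96,"hz":83,"n":55,"po":48,"uim":47}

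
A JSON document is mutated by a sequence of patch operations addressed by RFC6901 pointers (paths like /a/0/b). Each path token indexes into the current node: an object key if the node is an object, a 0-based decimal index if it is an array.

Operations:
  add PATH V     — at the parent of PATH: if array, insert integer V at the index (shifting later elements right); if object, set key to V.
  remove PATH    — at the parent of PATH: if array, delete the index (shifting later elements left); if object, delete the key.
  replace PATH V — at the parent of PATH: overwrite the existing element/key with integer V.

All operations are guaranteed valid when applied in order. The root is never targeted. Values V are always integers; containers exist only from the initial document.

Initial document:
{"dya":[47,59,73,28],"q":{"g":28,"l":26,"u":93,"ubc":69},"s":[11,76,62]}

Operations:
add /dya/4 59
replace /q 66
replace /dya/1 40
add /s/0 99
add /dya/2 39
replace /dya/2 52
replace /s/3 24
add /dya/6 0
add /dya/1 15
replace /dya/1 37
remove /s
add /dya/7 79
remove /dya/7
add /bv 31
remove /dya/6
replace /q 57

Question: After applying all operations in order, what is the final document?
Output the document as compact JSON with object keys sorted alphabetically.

Answer: {"bv":31,"dya":[47,37,40,52,73,28,0],"q":57}

Derivation:
After op 1 (add /dya/4 59): {"dya":[47,59,73,28,59],"q":{"g":28,"l":26,"u":93,"ubc":69},"s":[11,76,62]}
After op 2 (replace /q 66): {"dya":[47,59,73,28,59],"q":66,"s":[11,76,62]}
After op 3 (replace /dya/1 40): {"dya":[47,40,73,28,59],"q":66,"s":[11,76,62]}
After op 4 (add /s/0 99): {"dya":[47,40,73,28,59],"q":66,"s":[99,11,76,62]}
After op 5 (add /dya/2 39): {"dya":[47,40,39,73,28,59],"q":66,"s":[99,11,76,62]}
After op 6 (replace /dya/2 52): {"dya":[47,40,52,73,28,59],"q":66,"s":[99,11,76,62]}
After op 7 (replace /s/3 24): {"dya":[47,40,52,73,28,59],"q":66,"s":[99,11,76,24]}
After op 8 (add /dya/6 0): {"dya":[47,40,52,73,28,59,0],"q":66,"s":[99,11,76,24]}
After op 9 (add /dya/1 15): {"dya":[47,15,40,52,73,28,59,0],"q":66,"s":[99,11,76,24]}
After op 10 (replace /dya/1 37): {"dya":[47,37,40,52,73,28,59,0],"q":66,"s":[99,11,76,24]}
After op 11 (remove /s): {"dya":[47,37,40,52,73,28,59,0],"q":66}
After op 12 (add /dya/7 79): {"dya":[47,37,40,52,73,28,59,79,0],"q":66}
After op 13 (remove /dya/7): {"dya":[47,37,40,52,73,28,59,0],"q":66}
After op 14 (add /bv 31): {"bv":31,"dya":[47,37,40,52,73,28,59,0],"q":66}
After op 15 (remove /dya/6): {"bv":31,"dya":[47,37,40,52,73,28,0],"q":66}
After op 16 (replace /q 57): {"bv":31,"dya":[47,37,40,52,73,28,0],"q":57}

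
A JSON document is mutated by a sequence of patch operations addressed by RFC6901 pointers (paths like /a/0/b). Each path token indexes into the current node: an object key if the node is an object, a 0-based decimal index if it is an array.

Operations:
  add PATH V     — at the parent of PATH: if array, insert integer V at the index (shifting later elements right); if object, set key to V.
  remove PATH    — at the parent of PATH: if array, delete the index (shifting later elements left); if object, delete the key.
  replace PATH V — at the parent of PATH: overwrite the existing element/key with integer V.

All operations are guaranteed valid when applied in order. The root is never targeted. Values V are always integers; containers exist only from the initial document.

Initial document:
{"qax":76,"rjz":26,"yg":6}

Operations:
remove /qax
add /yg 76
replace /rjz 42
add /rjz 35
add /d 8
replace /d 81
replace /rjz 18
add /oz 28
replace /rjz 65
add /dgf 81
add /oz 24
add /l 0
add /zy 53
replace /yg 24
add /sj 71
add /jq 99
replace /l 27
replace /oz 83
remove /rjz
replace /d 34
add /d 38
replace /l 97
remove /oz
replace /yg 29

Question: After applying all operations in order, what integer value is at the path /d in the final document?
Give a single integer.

Answer: 38

Derivation:
After op 1 (remove /qax): {"rjz":26,"yg":6}
After op 2 (add /yg 76): {"rjz":26,"yg":76}
After op 3 (replace /rjz 42): {"rjz":42,"yg":76}
After op 4 (add /rjz 35): {"rjz":35,"yg":76}
After op 5 (add /d 8): {"d":8,"rjz":35,"yg":76}
After op 6 (replace /d 81): {"d":81,"rjz":35,"yg":76}
After op 7 (replace /rjz 18): {"d":81,"rjz":18,"yg":76}
After op 8 (add /oz 28): {"d":81,"oz":28,"rjz":18,"yg":76}
After op 9 (replace /rjz 65): {"d":81,"oz":28,"rjz":65,"yg":76}
After op 10 (add /dgf 81): {"d":81,"dgf":81,"oz":28,"rjz":65,"yg":76}
After op 11 (add /oz 24): {"d":81,"dgf":81,"oz":24,"rjz":65,"yg":76}
After op 12 (add /l 0): {"d":81,"dgf":81,"l":0,"oz":24,"rjz":65,"yg":76}
After op 13 (add /zy 53): {"d":81,"dgf":81,"l":0,"oz":24,"rjz":65,"yg":76,"zy":53}
After op 14 (replace /yg 24): {"d":81,"dgf":81,"l":0,"oz":24,"rjz":65,"yg":24,"zy":53}
After op 15 (add /sj 71): {"d":81,"dgf":81,"l":0,"oz":24,"rjz":65,"sj":71,"yg":24,"zy":53}
After op 16 (add /jq 99): {"d":81,"dgf":81,"jq":99,"l":0,"oz":24,"rjz":65,"sj":71,"yg":24,"zy":53}
After op 17 (replace /l 27): {"d":81,"dgf":81,"jq":99,"l":27,"oz":24,"rjz":65,"sj":71,"yg":24,"zy":53}
After op 18 (replace /oz 83): {"d":81,"dgf":81,"jq":99,"l":27,"oz":83,"rjz":65,"sj":71,"yg":24,"zy":53}
After op 19 (remove /rjz): {"d":81,"dgf":81,"jq":99,"l":27,"oz":83,"sj":71,"yg":24,"zy":53}
After op 20 (replace /d 34): {"d":34,"dgf":81,"jq":99,"l":27,"oz":83,"sj":71,"yg":24,"zy":53}
After op 21 (add /d 38): {"d":38,"dgf":81,"jq":99,"l":27,"oz":83,"sj":71,"yg":24,"zy":53}
After op 22 (replace /l 97): {"d":38,"dgf":81,"jq":99,"l":97,"oz":83,"sj":71,"yg":24,"zy":53}
After op 23 (remove /oz): {"d":38,"dgf":81,"jq":99,"l":97,"sj":71,"yg":24,"zy":53}
After op 24 (replace /yg 29): {"d":38,"dgf":81,"jq":99,"l":97,"sj":71,"yg":29,"zy":53}
Value at /d: 38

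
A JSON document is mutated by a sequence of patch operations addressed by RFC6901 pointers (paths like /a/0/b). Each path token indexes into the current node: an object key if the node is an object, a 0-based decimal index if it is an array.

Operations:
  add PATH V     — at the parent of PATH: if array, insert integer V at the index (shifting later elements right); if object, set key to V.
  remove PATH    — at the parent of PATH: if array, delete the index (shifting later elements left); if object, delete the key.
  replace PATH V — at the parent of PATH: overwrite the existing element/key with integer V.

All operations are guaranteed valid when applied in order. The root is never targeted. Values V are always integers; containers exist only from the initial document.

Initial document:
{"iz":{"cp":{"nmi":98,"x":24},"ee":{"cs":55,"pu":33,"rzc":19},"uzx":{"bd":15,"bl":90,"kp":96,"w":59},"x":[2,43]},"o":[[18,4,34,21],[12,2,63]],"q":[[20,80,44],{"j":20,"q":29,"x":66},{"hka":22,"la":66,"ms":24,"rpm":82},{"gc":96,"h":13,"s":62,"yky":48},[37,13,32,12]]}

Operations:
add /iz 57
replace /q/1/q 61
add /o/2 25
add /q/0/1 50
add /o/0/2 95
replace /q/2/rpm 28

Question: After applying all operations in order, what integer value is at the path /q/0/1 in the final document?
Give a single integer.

Answer: 50

Derivation:
After op 1 (add /iz 57): {"iz":57,"o":[[18,4,34,21],[12,2,63]],"q":[[20,80,44],{"j":20,"q":29,"x":66},{"hka":22,"la":66,"ms":24,"rpm":82},{"gc":96,"h":13,"s":62,"yky":48},[37,13,32,12]]}
After op 2 (replace /q/1/q 61): {"iz":57,"o":[[18,4,34,21],[12,2,63]],"q":[[20,80,44],{"j":20,"q":61,"x":66},{"hka":22,"la":66,"ms":24,"rpm":82},{"gc":96,"h":13,"s":62,"yky":48},[37,13,32,12]]}
After op 3 (add /o/2 25): {"iz":57,"o":[[18,4,34,21],[12,2,63],25],"q":[[20,80,44],{"j":20,"q":61,"x":66},{"hka":22,"la":66,"ms":24,"rpm":82},{"gc":96,"h":13,"s":62,"yky":48},[37,13,32,12]]}
After op 4 (add /q/0/1 50): {"iz":57,"o":[[18,4,34,21],[12,2,63],25],"q":[[20,50,80,44],{"j":20,"q":61,"x":66},{"hka":22,"la":66,"ms":24,"rpm":82},{"gc":96,"h":13,"s":62,"yky":48},[37,13,32,12]]}
After op 5 (add /o/0/2 95): {"iz":57,"o":[[18,4,95,34,21],[12,2,63],25],"q":[[20,50,80,44],{"j":20,"q":61,"x":66},{"hka":22,"la":66,"ms":24,"rpm":82},{"gc":96,"h":13,"s":62,"yky":48},[37,13,32,12]]}
After op 6 (replace /q/2/rpm 28): {"iz":57,"o":[[18,4,95,34,21],[12,2,63],25],"q":[[20,50,80,44],{"j":20,"q":61,"x":66},{"hka":22,"la":66,"ms":24,"rpm":28},{"gc":96,"h":13,"s":62,"yky":48},[37,13,32,12]]}
Value at /q/0/1: 50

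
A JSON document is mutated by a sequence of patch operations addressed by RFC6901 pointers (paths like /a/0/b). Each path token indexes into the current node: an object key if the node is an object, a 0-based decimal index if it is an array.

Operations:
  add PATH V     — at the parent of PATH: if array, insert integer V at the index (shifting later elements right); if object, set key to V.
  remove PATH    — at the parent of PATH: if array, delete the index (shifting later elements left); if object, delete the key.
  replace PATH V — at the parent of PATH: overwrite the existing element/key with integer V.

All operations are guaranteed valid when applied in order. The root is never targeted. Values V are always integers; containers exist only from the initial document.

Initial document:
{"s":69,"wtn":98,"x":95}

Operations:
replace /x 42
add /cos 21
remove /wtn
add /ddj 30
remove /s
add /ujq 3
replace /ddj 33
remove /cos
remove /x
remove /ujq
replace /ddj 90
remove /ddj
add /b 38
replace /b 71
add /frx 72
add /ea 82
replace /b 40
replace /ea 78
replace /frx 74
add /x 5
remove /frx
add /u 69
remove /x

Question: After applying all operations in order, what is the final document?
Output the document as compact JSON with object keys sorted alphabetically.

After op 1 (replace /x 42): {"s":69,"wtn":98,"x":42}
After op 2 (add /cos 21): {"cos":21,"s":69,"wtn":98,"x":42}
After op 3 (remove /wtn): {"cos":21,"s":69,"x":42}
After op 4 (add /ddj 30): {"cos":21,"ddj":30,"s":69,"x":42}
After op 5 (remove /s): {"cos":21,"ddj":30,"x":42}
After op 6 (add /ujq 3): {"cos":21,"ddj":30,"ujq":3,"x":42}
After op 7 (replace /ddj 33): {"cos":21,"ddj":33,"ujq":3,"x":42}
After op 8 (remove /cos): {"ddj":33,"ujq":3,"x":42}
After op 9 (remove /x): {"ddj":33,"ujq":3}
After op 10 (remove /ujq): {"ddj":33}
After op 11 (replace /ddj 90): {"ddj":90}
After op 12 (remove /ddj): {}
After op 13 (add /b 38): {"b":38}
After op 14 (replace /b 71): {"b":71}
After op 15 (add /frx 72): {"b":71,"frx":72}
After op 16 (add /ea 82): {"b":71,"ea":82,"frx":72}
After op 17 (replace /b 40): {"b":40,"ea":82,"frx":72}
After op 18 (replace /ea 78): {"b":40,"ea":78,"frx":72}
After op 19 (replace /frx 74): {"b":40,"ea":78,"frx":74}
After op 20 (add /x 5): {"b":40,"ea":78,"frx":74,"x":5}
After op 21 (remove /frx): {"b":40,"ea":78,"x":5}
After op 22 (add /u 69): {"b":40,"ea":78,"u":69,"x":5}
After op 23 (remove /x): {"b":40,"ea":78,"u":69}

Answer: {"b":40,"ea":78,"u":69}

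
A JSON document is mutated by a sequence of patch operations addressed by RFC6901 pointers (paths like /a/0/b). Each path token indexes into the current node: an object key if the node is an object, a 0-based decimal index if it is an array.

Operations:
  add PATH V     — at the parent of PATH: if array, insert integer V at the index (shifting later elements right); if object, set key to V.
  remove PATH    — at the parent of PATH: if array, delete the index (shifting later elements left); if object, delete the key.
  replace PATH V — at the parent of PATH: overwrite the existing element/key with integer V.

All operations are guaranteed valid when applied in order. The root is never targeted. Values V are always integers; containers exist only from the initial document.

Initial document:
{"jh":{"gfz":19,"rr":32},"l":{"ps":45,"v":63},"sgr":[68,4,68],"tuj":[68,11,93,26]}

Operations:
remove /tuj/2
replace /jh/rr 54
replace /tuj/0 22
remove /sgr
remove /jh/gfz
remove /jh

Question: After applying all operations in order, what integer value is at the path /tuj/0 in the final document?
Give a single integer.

Answer: 22

Derivation:
After op 1 (remove /tuj/2): {"jh":{"gfz":19,"rr":32},"l":{"ps":45,"v":63},"sgr":[68,4,68],"tuj":[68,11,26]}
After op 2 (replace /jh/rr 54): {"jh":{"gfz":19,"rr":54},"l":{"ps":45,"v":63},"sgr":[68,4,68],"tuj":[68,11,26]}
After op 3 (replace /tuj/0 22): {"jh":{"gfz":19,"rr":54},"l":{"ps":45,"v":63},"sgr":[68,4,68],"tuj":[22,11,26]}
After op 4 (remove /sgr): {"jh":{"gfz":19,"rr":54},"l":{"ps":45,"v":63},"tuj":[22,11,26]}
After op 5 (remove /jh/gfz): {"jh":{"rr":54},"l":{"ps":45,"v":63},"tuj":[22,11,26]}
After op 6 (remove /jh): {"l":{"ps":45,"v":63},"tuj":[22,11,26]}
Value at /tuj/0: 22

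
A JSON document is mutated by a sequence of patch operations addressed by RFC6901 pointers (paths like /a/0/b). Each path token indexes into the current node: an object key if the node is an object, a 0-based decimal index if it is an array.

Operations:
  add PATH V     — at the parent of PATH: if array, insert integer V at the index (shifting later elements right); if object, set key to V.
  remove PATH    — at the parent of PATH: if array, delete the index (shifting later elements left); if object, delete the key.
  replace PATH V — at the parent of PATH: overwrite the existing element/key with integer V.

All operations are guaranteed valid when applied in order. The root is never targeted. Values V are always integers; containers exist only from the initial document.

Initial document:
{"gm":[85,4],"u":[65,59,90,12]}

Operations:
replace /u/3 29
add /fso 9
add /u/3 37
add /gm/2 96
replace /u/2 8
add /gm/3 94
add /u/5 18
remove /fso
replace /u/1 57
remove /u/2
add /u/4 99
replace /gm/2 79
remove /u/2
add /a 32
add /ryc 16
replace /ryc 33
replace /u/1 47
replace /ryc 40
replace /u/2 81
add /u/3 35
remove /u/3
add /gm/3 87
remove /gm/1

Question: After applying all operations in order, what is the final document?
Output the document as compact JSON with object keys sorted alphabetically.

After op 1 (replace /u/3 29): {"gm":[85,4],"u":[65,59,90,29]}
After op 2 (add /fso 9): {"fso":9,"gm":[85,4],"u":[65,59,90,29]}
After op 3 (add /u/3 37): {"fso":9,"gm":[85,4],"u":[65,59,90,37,29]}
After op 4 (add /gm/2 96): {"fso":9,"gm":[85,4,96],"u":[65,59,90,37,29]}
After op 5 (replace /u/2 8): {"fso":9,"gm":[85,4,96],"u":[65,59,8,37,29]}
After op 6 (add /gm/3 94): {"fso":9,"gm":[85,4,96,94],"u":[65,59,8,37,29]}
After op 7 (add /u/5 18): {"fso":9,"gm":[85,4,96,94],"u":[65,59,8,37,29,18]}
After op 8 (remove /fso): {"gm":[85,4,96,94],"u":[65,59,8,37,29,18]}
After op 9 (replace /u/1 57): {"gm":[85,4,96,94],"u":[65,57,8,37,29,18]}
After op 10 (remove /u/2): {"gm":[85,4,96,94],"u":[65,57,37,29,18]}
After op 11 (add /u/4 99): {"gm":[85,4,96,94],"u":[65,57,37,29,99,18]}
After op 12 (replace /gm/2 79): {"gm":[85,4,79,94],"u":[65,57,37,29,99,18]}
After op 13 (remove /u/2): {"gm":[85,4,79,94],"u":[65,57,29,99,18]}
After op 14 (add /a 32): {"a":32,"gm":[85,4,79,94],"u":[65,57,29,99,18]}
After op 15 (add /ryc 16): {"a":32,"gm":[85,4,79,94],"ryc":16,"u":[65,57,29,99,18]}
After op 16 (replace /ryc 33): {"a":32,"gm":[85,4,79,94],"ryc":33,"u":[65,57,29,99,18]}
After op 17 (replace /u/1 47): {"a":32,"gm":[85,4,79,94],"ryc":33,"u":[65,47,29,99,18]}
After op 18 (replace /ryc 40): {"a":32,"gm":[85,4,79,94],"ryc":40,"u":[65,47,29,99,18]}
After op 19 (replace /u/2 81): {"a":32,"gm":[85,4,79,94],"ryc":40,"u":[65,47,81,99,18]}
After op 20 (add /u/3 35): {"a":32,"gm":[85,4,79,94],"ryc":40,"u":[65,47,81,35,99,18]}
After op 21 (remove /u/3): {"a":32,"gm":[85,4,79,94],"ryc":40,"u":[65,47,81,99,18]}
After op 22 (add /gm/3 87): {"a":32,"gm":[85,4,79,87,94],"ryc":40,"u":[65,47,81,99,18]}
After op 23 (remove /gm/1): {"a":32,"gm":[85,79,87,94],"ryc":40,"u":[65,47,81,99,18]}

Answer: {"a":32,"gm":[85,79,87,94],"ryc":40,"u":[65,47,81,99,18]}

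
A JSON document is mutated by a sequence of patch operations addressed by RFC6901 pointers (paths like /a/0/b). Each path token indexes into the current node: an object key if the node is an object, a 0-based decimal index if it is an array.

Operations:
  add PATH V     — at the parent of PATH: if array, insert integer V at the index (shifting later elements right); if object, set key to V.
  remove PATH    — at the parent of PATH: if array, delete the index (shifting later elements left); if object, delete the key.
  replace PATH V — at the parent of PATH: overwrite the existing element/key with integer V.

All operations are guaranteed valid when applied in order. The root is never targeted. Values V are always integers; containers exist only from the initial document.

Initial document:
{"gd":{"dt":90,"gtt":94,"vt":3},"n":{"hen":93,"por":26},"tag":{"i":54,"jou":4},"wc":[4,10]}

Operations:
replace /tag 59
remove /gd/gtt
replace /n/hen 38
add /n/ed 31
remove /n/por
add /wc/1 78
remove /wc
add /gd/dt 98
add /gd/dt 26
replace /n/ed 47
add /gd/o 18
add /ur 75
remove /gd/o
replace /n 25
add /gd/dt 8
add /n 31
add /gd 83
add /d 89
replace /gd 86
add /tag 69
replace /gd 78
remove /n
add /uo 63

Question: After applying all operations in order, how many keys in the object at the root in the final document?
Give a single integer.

Answer: 5

Derivation:
After op 1 (replace /tag 59): {"gd":{"dt":90,"gtt":94,"vt":3},"n":{"hen":93,"por":26},"tag":59,"wc":[4,10]}
After op 2 (remove /gd/gtt): {"gd":{"dt":90,"vt":3},"n":{"hen":93,"por":26},"tag":59,"wc":[4,10]}
After op 3 (replace /n/hen 38): {"gd":{"dt":90,"vt":3},"n":{"hen":38,"por":26},"tag":59,"wc":[4,10]}
After op 4 (add /n/ed 31): {"gd":{"dt":90,"vt":3},"n":{"ed":31,"hen":38,"por":26},"tag":59,"wc":[4,10]}
After op 5 (remove /n/por): {"gd":{"dt":90,"vt":3},"n":{"ed":31,"hen":38},"tag":59,"wc":[4,10]}
After op 6 (add /wc/1 78): {"gd":{"dt":90,"vt":3},"n":{"ed":31,"hen":38},"tag":59,"wc":[4,78,10]}
After op 7 (remove /wc): {"gd":{"dt":90,"vt":3},"n":{"ed":31,"hen":38},"tag":59}
After op 8 (add /gd/dt 98): {"gd":{"dt":98,"vt":3},"n":{"ed":31,"hen":38},"tag":59}
After op 9 (add /gd/dt 26): {"gd":{"dt":26,"vt":3},"n":{"ed":31,"hen":38},"tag":59}
After op 10 (replace /n/ed 47): {"gd":{"dt":26,"vt":3},"n":{"ed":47,"hen":38},"tag":59}
After op 11 (add /gd/o 18): {"gd":{"dt":26,"o":18,"vt":3},"n":{"ed":47,"hen":38},"tag":59}
After op 12 (add /ur 75): {"gd":{"dt":26,"o":18,"vt":3},"n":{"ed":47,"hen":38},"tag":59,"ur":75}
After op 13 (remove /gd/o): {"gd":{"dt":26,"vt":3},"n":{"ed":47,"hen":38},"tag":59,"ur":75}
After op 14 (replace /n 25): {"gd":{"dt":26,"vt":3},"n":25,"tag":59,"ur":75}
After op 15 (add /gd/dt 8): {"gd":{"dt":8,"vt":3},"n":25,"tag":59,"ur":75}
After op 16 (add /n 31): {"gd":{"dt":8,"vt":3},"n":31,"tag":59,"ur":75}
After op 17 (add /gd 83): {"gd":83,"n":31,"tag":59,"ur":75}
After op 18 (add /d 89): {"d":89,"gd":83,"n":31,"tag":59,"ur":75}
After op 19 (replace /gd 86): {"d":89,"gd":86,"n":31,"tag":59,"ur":75}
After op 20 (add /tag 69): {"d":89,"gd":86,"n":31,"tag":69,"ur":75}
After op 21 (replace /gd 78): {"d":89,"gd":78,"n":31,"tag":69,"ur":75}
After op 22 (remove /n): {"d":89,"gd":78,"tag":69,"ur":75}
After op 23 (add /uo 63): {"d":89,"gd":78,"tag":69,"uo":63,"ur":75}
Size at the root: 5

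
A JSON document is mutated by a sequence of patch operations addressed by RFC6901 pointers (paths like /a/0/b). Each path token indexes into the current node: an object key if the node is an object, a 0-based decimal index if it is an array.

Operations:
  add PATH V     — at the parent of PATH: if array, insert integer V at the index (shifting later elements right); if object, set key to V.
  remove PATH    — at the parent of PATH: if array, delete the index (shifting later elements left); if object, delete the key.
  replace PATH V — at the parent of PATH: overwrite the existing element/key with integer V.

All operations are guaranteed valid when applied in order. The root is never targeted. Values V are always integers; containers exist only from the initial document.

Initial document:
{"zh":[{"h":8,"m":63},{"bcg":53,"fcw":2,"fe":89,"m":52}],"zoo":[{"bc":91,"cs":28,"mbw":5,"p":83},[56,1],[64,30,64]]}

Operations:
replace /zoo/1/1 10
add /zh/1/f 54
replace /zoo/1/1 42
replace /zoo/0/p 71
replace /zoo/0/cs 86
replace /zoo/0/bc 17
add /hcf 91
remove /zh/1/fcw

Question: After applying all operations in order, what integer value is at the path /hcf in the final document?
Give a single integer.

After op 1 (replace /zoo/1/1 10): {"zh":[{"h":8,"m":63},{"bcg":53,"fcw":2,"fe":89,"m":52}],"zoo":[{"bc":91,"cs":28,"mbw":5,"p":83},[56,10],[64,30,64]]}
After op 2 (add /zh/1/f 54): {"zh":[{"h":8,"m":63},{"bcg":53,"f":54,"fcw":2,"fe":89,"m":52}],"zoo":[{"bc":91,"cs":28,"mbw":5,"p":83},[56,10],[64,30,64]]}
After op 3 (replace /zoo/1/1 42): {"zh":[{"h":8,"m":63},{"bcg":53,"f":54,"fcw":2,"fe":89,"m":52}],"zoo":[{"bc":91,"cs":28,"mbw":5,"p":83},[56,42],[64,30,64]]}
After op 4 (replace /zoo/0/p 71): {"zh":[{"h":8,"m":63},{"bcg":53,"f":54,"fcw":2,"fe":89,"m":52}],"zoo":[{"bc":91,"cs":28,"mbw":5,"p":71},[56,42],[64,30,64]]}
After op 5 (replace /zoo/0/cs 86): {"zh":[{"h":8,"m":63},{"bcg":53,"f":54,"fcw":2,"fe":89,"m":52}],"zoo":[{"bc":91,"cs":86,"mbw":5,"p":71},[56,42],[64,30,64]]}
After op 6 (replace /zoo/0/bc 17): {"zh":[{"h":8,"m":63},{"bcg":53,"f":54,"fcw":2,"fe":89,"m":52}],"zoo":[{"bc":17,"cs":86,"mbw":5,"p":71},[56,42],[64,30,64]]}
After op 7 (add /hcf 91): {"hcf":91,"zh":[{"h":8,"m":63},{"bcg":53,"f":54,"fcw":2,"fe":89,"m":52}],"zoo":[{"bc":17,"cs":86,"mbw":5,"p":71},[56,42],[64,30,64]]}
After op 8 (remove /zh/1/fcw): {"hcf":91,"zh":[{"h":8,"m":63},{"bcg":53,"f":54,"fe":89,"m":52}],"zoo":[{"bc":17,"cs":86,"mbw":5,"p":71},[56,42],[64,30,64]]}
Value at /hcf: 91

Answer: 91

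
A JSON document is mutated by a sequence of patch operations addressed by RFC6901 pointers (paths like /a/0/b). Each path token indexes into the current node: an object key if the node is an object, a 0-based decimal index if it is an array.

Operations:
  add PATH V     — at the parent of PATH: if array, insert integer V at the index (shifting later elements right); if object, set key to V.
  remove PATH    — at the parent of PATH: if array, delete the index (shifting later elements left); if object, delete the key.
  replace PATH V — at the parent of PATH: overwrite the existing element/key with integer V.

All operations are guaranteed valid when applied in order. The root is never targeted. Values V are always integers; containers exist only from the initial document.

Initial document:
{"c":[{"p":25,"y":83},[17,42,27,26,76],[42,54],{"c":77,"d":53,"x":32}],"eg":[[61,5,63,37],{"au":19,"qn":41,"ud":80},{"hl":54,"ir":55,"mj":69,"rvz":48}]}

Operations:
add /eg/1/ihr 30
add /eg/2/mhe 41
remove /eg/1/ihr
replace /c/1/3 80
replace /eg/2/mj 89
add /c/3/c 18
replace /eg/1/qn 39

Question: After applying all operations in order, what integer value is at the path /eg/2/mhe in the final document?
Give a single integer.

Answer: 41

Derivation:
After op 1 (add /eg/1/ihr 30): {"c":[{"p":25,"y":83},[17,42,27,26,76],[42,54],{"c":77,"d":53,"x":32}],"eg":[[61,5,63,37],{"au":19,"ihr":30,"qn":41,"ud":80},{"hl":54,"ir":55,"mj":69,"rvz":48}]}
After op 2 (add /eg/2/mhe 41): {"c":[{"p":25,"y":83},[17,42,27,26,76],[42,54],{"c":77,"d":53,"x":32}],"eg":[[61,5,63,37],{"au":19,"ihr":30,"qn":41,"ud":80},{"hl":54,"ir":55,"mhe":41,"mj":69,"rvz":48}]}
After op 3 (remove /eg/1/ihr): {"c":[{"p":25,"y":83},[17,42,27,26,76],[42,54],{"c":77,"d":53,"x":32}],"eg":[[61,5,63,37],{"au":19,"qn":41,"ud":80},{"hl":54,"ir":55,"mhe":41,"mj":69,"rvz":48}]}
After op 4 (replace /c/1/3 80): {"c":[{"p":25,"y":83},[17,42,27,80,76],[42,54],{"c":77,"d":53,"x":32}],"eg":[[61,5,63,37],{"au":19,"qn":41,"ud":80},{"hl":54,"ir":55,"mhe":41,"mj":69,"rvz":48}]}
After op 5 (replace /eg/2/mj 89): {"c":[{"p":25,"y":83},[17,42,27,80,76],[42,54],{"c":77,"d":53,"x":32}],"eg":[[61,5,63,37],{"au":19,"qn":41,"ud":80},{"hl":54,"ir":55,"mhe":41,"mj":89,"rvz":48}]}
After op 6 (add /c/3/c 18): {"c":[{"p":25,"y":83},[17,42,27,80,76],[42,54],{"c":18,"d":53,"x":32}],"eg":[[61,5,63,37],{"au":19,"qn":41,"ud":80},{"hl":54,"ir":55,"mhe":41,"mj":89,"rvz":48}]}
After op 7 (replace /eg/1/qn 39): {"c":[{"p":25,"y":83},[17,42,27,80,76],[42,54],{"c":18,"d":53,"x":32}],"eg":[[61,5,63,37],{"au":19,"qn":39,"ud":80},{"hl":54,"ir":55,"mhe":41,"mj":89,"rvz":48}]}
Value at /eg/2/mhe: 41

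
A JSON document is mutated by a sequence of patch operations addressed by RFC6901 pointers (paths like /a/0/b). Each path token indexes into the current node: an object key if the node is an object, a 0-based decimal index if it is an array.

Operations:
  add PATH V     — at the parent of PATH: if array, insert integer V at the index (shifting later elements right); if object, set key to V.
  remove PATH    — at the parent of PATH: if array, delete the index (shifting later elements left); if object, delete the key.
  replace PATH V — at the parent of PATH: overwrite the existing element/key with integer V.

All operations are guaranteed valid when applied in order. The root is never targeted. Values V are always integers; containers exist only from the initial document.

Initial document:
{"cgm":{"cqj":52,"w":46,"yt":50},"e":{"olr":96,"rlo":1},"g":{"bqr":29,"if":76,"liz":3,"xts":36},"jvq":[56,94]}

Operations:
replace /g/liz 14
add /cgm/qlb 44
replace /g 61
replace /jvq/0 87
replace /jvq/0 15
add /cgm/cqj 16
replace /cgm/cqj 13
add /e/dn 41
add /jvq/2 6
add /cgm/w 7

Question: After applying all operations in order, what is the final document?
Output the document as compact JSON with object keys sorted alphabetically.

After op 1 (replace /g/liz 14): {"cgm":{"cqj":52,"w":46,"yt":50},"e":{"olr":96,"rlo":1},"g":{"bqr":29,"if":76,"liz":14,"xts":36},"jvq":[56,94]}
After op 2 (add /cgm/qlb 44): {"cgm":{"cqj":52,"qlb":44,"w":46,"yt":50},"e":{"olr":96,"rlo":1},"g":{"bqr":29,"if":76,"liz":14,"xts":36},"jvq":[56,94]}
After op 3 (replace /g 61): {"cgm":{"cqj":52,"qlb":44,"w":46,"yt":50},"e":{"olr":96,"rlo":1},"g":61,"jvq":[56,94]}
After op 4 (replace /jvq/0 87): {"cgm":{"cqj":52,"qlb":44,"w":46,"yt":50},"e":{"olr":96,"rlo":1},"g":61,"jvq":[87,94]}
After op 5 (replace /jvq/0 15): {"cgm":{"cqj":52,"qlb":44,"w":46,"yt":50},"e":{"olr":96,"rlo":1},"g":61,"jvq":[15,94]}
After op 6 (add /cgm/cqj 16): {"cgm":{"cqj":16,"qlb":44,"w":46,"yt":50},"e":{"olr":96,"rlo":1},"g":61,"jvq":[15,94]}
After op 7 (replace /cgm/cqj 13): {"cgm":{"cqj":13,"qlb":44,"w":46,"yt":50},"e":{"olr":96,"rlo":1},"g":61,"jvq":[15,94]}
After op 8 (add /e/dn 41): {"cgm":{"cqj":13,"qlb":44,"w":46,"yt":50},"e":{"dn":41,"olr":96,"rlo":1},"g":61,"jvq":[15,94]}
After op 9 (add /jvq/2 6): {"cgm":{"cqj":13,"qlb":44,"w":46,"yt":50},"e":{"dn":41,"olr":96,"rlo":1},"g":61,"jvq":[15,94,6]}
After op 10 (add /cgm/w 7): {"cgm":{"cqj":13,"qlb":44,"w":7,"yt":50},"e":{"dn":41,"olr":96,"rlo":1},"g":61,"jvq":[15,94,6]}

Answer: {"cgm":{"cqj":13,"qlb":44,"w":7,"yt":50},"e":{"dn":41,"olr":96,"rlo":1},"g":61,"jvq":[15,94,6]}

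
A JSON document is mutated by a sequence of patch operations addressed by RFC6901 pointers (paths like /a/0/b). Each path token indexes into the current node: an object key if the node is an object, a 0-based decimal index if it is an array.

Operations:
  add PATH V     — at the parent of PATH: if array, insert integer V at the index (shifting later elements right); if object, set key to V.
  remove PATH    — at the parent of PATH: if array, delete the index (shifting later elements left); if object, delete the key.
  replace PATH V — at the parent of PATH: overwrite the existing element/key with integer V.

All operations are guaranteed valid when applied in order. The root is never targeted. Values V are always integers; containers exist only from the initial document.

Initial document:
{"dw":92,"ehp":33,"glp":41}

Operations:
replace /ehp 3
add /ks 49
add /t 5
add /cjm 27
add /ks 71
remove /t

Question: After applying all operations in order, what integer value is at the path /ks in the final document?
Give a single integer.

Answer: 71

Derivation:
After op 1 (replace /ehp 3): {"dw":92,"ehp":3,"glp":41}
After op 2 (add /ks 49): {"dw":92,"ehp":3,"glp":41,"ks":49}
After op 3 (add /t 5): {"dw":92,"ehp":3,"glp":41,"ks":49,"t":5}
After op 4 (add /cjm 27): {"cjm":27,"dw":92,"ehp":3,"glp":41,"ks":49,"t":5}
After op 5 (add /ks 71): {"cjm":27,"dw":92,"ehp":3,"glp":41,"ks":71,"t":5}
After op 6 (remove /t): {"cjm":27,"dw":92,"ehp":3,"glp":41,"ks":71}
Value at /ks: 71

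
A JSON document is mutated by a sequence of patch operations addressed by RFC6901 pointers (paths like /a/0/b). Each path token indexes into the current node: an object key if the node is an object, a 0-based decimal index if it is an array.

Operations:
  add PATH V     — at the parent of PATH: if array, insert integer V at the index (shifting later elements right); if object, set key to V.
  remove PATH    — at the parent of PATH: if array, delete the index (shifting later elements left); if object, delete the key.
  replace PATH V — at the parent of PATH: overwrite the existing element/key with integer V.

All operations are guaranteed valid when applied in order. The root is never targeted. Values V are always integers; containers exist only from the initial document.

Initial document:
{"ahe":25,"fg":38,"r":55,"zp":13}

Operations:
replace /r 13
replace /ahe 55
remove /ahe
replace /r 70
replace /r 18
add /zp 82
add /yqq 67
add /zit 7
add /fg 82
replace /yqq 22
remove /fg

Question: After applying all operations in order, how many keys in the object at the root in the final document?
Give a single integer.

After op 1 (replace /r 13): {"ahe":25,"fg":38,"r":13,"zp":13}
After op 2 (replace /ahe 55): {"ahe":55,"fg":38,"r":13,"zp":13}
After op 3 (remove /ahe): {"fg":38,"r":13,"zp":13}
After op 4 (replace /r 70): {"fg":38,"r":70,"zp":13}
After op 5 (replace /r 18): {"fg":38,"r":18,"zp":13}
After op 6 (add /zp 82): {"fg":38,"r":18,"zp":82}
After op 7 (add /yqq 67): {"fg":38,"r":18,"yqq":67,"zp":82}
After op 8 (add /zit 7): {"fg":38,"r":18,"yqq":67,"zit":7,"zp":82}
After op 9 (add /fg 82): {"fg":82,"r":18,"yqq":67,"zit":7,"zp":82}
After op 10 (replace /yqq 22): {"fg":82,"r":18,"yqq":22,"zit":7,"zp":82}
After op 11 (remove /fg): {"r":18,"yqq":22,"zit":7,"zp":82}
Size at the root: 4

Answer: 4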